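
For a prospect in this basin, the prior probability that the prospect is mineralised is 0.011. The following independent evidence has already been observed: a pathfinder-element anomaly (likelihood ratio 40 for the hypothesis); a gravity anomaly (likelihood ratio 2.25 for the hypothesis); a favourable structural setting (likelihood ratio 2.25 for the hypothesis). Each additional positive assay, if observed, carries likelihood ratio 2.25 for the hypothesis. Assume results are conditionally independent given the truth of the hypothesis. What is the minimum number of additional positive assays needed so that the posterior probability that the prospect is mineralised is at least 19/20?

Prior odds = 0.011/0.989 = 11/989.
Combined Bayes factor of the evidence already in hand = 40 × 2.25 × 2.25 = 202.5.
Odds after that evidence = (11/989) × 202.5 = 4455/1978.
Target odds = 0.95/0.05 = 19.
Need 2.25ⁿ ≥ 19 ÷ (4455/1978) = 37582/4455.
2.25² = 5.0625 falls short of 37582/4455 but 2.25³ = 11.390625 reaches it, so n = 3.

3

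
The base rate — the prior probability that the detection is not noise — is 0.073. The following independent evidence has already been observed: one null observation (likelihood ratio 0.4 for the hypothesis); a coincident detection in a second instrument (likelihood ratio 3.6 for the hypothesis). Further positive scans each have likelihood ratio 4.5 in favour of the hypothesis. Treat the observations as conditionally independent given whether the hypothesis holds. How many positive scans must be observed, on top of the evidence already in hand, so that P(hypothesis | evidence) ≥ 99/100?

5

Prior odds = 0.073/0.927 = 73/927.
Combined Bayes factor of the evidence already in hand = 0.4 × 3.6 = 1.44.
Odds after that evidence = (73/927) × 1.44 = 292/2575.
Target odds = 0.99/0.01 = 99.
Need 4.5ⁿ ≥ 99 ÷ (292/2575) = 254925/292.
4.5⁴ = 410.0625 falls short of 254925/292 but 4.5⁵ = 1845.28125 reaches it, so n = 5.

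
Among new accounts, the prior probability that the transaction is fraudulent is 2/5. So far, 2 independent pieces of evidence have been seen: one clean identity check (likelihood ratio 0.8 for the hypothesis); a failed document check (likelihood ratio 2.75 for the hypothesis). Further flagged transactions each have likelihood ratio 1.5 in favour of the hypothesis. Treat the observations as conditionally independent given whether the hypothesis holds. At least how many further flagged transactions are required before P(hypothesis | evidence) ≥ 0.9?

Prior odds = 0.4/0.6 = 2/3.
Combined Bayes factor of the evidence already in hand = 0.8 × 2.75 = 2.2.
Odds after that evidence = (2/3) × 2.2 = 22/15.
Target odds = 0.9/0.1 = 9.
Need 1.5ⁿ ≥ 9 ÷ (22/15) = 135/22.
1.5⁴ = 5.0625 falls short of 135/22 but 1.5⁵ = 7.59375 reaches it, so n = 5.

5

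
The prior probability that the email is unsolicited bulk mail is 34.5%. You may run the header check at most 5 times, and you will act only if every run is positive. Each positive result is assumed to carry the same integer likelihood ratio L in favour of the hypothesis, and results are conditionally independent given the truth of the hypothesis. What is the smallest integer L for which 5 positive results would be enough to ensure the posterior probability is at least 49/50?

Prior odds = 0.345/0.655 = 69/131.
Target odds = 0.98/0.02 = 49.
Need L⁵ ≥ 49 ÷ (69/131) = 6419/69.
2⁵ = 32 < 6419/69 ≤ 243 = 3⁵, so L = 3.

3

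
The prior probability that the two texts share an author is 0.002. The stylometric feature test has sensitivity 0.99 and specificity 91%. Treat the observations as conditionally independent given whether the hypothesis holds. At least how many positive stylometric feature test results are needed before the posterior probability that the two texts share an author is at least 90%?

4

Prior odds: 0.002 ÷ 0.998 = 1/499.
False-positive rate = 1 − 0.91 = 0.09; likelihood ratio of a positive = 0.99/0.09 = 11.
Target posterior odds = 0.9/0.1 = 9.
Need (1/499) × 11ⁿ ≥ 9, i.e. 11ⁿ ≥ 4491.
11³ = 1331 falls short of 4491 but 11⁴ = 14641 reaches it, so n = 4.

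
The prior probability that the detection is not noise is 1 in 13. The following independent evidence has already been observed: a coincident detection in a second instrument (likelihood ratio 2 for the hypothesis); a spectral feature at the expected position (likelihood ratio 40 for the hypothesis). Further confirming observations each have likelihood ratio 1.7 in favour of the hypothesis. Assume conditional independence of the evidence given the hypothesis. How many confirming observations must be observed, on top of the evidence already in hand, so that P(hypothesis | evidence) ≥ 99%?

Prior odds = (1/13)/(12/13) = 1/12.
Combined Bayes factor of the evidence already in hand = 2 × 40 = 80.
Odds after that evidence = (1/12) × 80 = 20/3.
Target odds = 0.99/0.01 = 99.
Need 1.7ⁿ ≥ 99 ÷ (20/3) = 14.85.
1.7⁵ = 1419857/100000 falls short of 14.85 but 1.7⁶ = 24137569/1000000 reaches it, so n = 6.

6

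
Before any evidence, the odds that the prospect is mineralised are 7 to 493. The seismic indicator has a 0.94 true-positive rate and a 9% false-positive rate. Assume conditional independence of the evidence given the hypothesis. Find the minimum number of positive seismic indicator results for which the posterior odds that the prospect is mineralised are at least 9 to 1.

3

Prior odds = 7/493.
Likelihood ratio of a positive result = 0.94/0.09 = 94/9.
Target odds = 9.
Need (7/493) × (94/9)ⁿ ≥ 9, i.e. (94/9)ⁿ ≥ 4437/7.
(94/9)² = 8836/81 falls short of 4437/7 but (94/9)³ = 830584/729 reaches it, so n = 3.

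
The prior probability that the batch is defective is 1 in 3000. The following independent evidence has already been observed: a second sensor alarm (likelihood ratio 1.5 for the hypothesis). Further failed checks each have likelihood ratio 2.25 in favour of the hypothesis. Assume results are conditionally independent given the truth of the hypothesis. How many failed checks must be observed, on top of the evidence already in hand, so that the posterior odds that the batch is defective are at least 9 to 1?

13

Prior odds = (1/3000)/(2999/3000) = 1/2999.
Bayes factor of the evidence already in hand = 1.5.
Odds after that evidence = (1/2999) × 1.5 = 3/5998.
Target odds = 9.
Need 2.25ⁿ ≥ 9 ÷ (3/5998) = 17994.
2.25¹² ≈16834.1 falls short of 17994 but 2.25¹³ ≈37876.8 reaches it, so n = 13.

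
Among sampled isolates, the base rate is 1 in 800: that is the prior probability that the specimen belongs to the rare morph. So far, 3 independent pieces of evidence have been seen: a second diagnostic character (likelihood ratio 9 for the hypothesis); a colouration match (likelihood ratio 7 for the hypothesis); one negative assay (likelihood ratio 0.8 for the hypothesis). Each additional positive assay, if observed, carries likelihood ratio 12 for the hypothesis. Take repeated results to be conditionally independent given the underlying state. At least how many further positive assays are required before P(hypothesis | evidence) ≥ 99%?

Prior odds = 0.00125/0.99875 = 1/799.
Combined Bayes factor of the evidence already in hand = 9 × 7 × 0.8 = 50.4.
Odds after that evidence = (1/799) × 50.4 = 252/3995.
Target odds = 0.99/0.01 = 99.
Need 12ⁿ ≥ 99 ÷ (252/3995) = 43945/28.
12² = 144 falls short of 43945/28 but 12³ = 1728 reaches it, so n = 3.

3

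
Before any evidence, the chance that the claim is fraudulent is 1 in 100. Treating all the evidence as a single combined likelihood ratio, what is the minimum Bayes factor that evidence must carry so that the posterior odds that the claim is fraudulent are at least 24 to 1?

Prior odds = 0.01/0.99 = 1/99.
Target odds = 24.
Required Bayes factor = 24 ÷ (1/99) = 2376.

2376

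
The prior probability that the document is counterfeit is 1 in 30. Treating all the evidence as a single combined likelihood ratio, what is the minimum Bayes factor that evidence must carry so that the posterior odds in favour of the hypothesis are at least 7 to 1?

203

Prior odds = (1/30)/(29/30) = 1/29.
Target odds = 7.
Required Bayes factor = 7 ÷ (1/29) = 203.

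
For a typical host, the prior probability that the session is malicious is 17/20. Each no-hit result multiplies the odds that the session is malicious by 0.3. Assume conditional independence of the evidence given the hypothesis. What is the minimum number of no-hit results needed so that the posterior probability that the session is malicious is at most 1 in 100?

6

Prior odds = 0.85/0.15 = 17/3.
Likelihood ratio per no-hit result = 0.3.
Target posterior odds = 0.01/0.99 = 1/99.
Need (17/3) × 0.3ⁿ ≤ 1/99, i.e. 0.3ⁿ ≤ 1/561.
0.3⁵ = 243/100000 is still above 1/561 but 0.3⁶ = 729/1000000 is at or below it, so n = 6.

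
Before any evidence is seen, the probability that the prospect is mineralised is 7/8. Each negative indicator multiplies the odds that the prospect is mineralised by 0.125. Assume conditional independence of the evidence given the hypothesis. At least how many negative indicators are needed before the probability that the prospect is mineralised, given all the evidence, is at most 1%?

4

Prior odds = 0.875/0.125 = 7.
Likelihood ratio per negative indicator = 0.125.
Target odds: 0.01 ÷ 0.99 = 1/99.
Require 0.125ⁿ ≤ 1/99 ÷ 7 = 1/693.
0.125³ = 0.001953125 is still above 1/693 but 0.125⁴ = 1/4096 is at or below it, so n = 4.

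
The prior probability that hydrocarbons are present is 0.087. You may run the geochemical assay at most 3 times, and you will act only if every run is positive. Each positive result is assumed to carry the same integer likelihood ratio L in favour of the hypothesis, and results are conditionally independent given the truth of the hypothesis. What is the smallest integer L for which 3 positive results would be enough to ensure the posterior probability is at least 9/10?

Prior odds = 0.087/0.913 = 87/913.
Target odds = 0.9/0.1 = 9.
Need L³ ≥ 9 ÷ (87/913) = 2739/29.
4³ = 64 < 2739/29 ≤ 125 = 5³, so L = 5.

5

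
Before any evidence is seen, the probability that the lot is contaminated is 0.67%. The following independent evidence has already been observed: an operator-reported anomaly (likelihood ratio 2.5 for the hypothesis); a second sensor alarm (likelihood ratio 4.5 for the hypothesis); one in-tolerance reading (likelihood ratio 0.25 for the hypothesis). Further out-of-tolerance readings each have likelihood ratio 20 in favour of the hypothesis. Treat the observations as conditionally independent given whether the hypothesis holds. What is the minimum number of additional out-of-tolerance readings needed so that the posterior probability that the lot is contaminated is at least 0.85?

Prior odds = 0.0067/0.9933 = 67/9933.
Combined Bayes factor of the evidence already in hand = 2.5 × 4.5 × 0.25 = 2.8125.
Odds after that evidence = (67/9933) × 2.8125 = 1005/52976.
Target odds = 0.85/0.15 = 17/3.
Need 20ⁿ ≥ 17/3 ÷ (1005/52976) = 900592/3015.
20¹ = 20 falls short of 900592/3015 but 20² = 400 reaches it, so n = 2.

2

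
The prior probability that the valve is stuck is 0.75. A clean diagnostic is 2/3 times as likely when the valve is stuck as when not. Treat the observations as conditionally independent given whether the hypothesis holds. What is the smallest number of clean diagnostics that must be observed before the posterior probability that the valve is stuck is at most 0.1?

Prior odds: 0.75 ÷ 0.25 = 3.
Likelihood ratio per clean diagnostic = 2/3.
Target posterior odds = 0.1/0.9 = 1/9.
Require (2/3)ⁿ ≤ 1/9 ÷ 3 = 1/27.
(2/3)⁸ = 256/6561 is still above 1/27 but (2/3)⁹ = 512/19683 is at or below it, so n = 9.

9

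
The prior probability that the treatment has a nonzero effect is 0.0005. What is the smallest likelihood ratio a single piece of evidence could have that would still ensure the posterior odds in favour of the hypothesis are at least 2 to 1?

3998

Prior odds = 0.0005/0.9995 = 1/1999.
Target odds = 2.
Required Bayes factor = 2 ÷ (1/1999) = 3998.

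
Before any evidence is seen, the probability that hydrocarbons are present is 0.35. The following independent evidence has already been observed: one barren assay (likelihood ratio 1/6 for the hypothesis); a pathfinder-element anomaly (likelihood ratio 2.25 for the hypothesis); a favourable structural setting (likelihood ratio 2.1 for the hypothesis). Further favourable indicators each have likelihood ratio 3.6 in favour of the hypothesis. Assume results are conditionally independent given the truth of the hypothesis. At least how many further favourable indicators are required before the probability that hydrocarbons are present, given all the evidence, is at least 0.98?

Prior odds = 0.35/0.65 = 7/13.
Combined Bayes factor of the evidence already in hand = (1/6) × 2.25 × 2.1 = 0.7875.
Odds after that evidence = (7/13) × 0.7875 = 441/1040.
Target odds = 0.98/0.02 = 49.
Need 3.6ⁿ ≥ 49 ÷ (441/1040) = 1040/9.
3.6³ = 46.656 falls short of 1040/9 but 3.6⁴ = 167.9616 reaches it, so n = 4.

4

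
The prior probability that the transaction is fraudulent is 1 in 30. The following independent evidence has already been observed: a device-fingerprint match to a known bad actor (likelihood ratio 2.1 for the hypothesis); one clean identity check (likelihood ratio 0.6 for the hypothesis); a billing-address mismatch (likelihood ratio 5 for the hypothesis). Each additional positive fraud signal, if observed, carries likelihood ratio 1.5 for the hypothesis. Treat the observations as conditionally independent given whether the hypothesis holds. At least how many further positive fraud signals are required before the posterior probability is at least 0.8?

Prior odds = (1/30)/(29/30) = 1/29.
Combined Bayes factor of the evidence already in hand = 2.1 × 0.6 × 5 = 6.3.
Odds after that evidence = (1/29) × 6.3 = 63/290.
Target odds = 0.8/0.2 = 4.
Need 1.5ⁿ ≥ 4 ÷ (63/290) = 1160/63.
1.5⁷ = 17.0859375 falls short of 1160/63 but 1.5⁸ = 25.62890625 reaches it, so n = 8.

8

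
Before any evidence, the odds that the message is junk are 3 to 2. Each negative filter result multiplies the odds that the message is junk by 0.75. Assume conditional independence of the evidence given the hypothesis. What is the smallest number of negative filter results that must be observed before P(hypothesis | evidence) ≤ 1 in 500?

Prior odds = 1.5.
Likelihood ratio per negative filter result = 0.75.
Target posterior odds = 0.002/0.998 = 1/499.
Need 1.5 × 0.75ⁿ ≤ 1/499, i.e. 0.75ⁿ ≤ 2/1497.
0.75²³ ≈0.00133786 is still above 2/1497 but 0.75²⁴ ≈0.00100339 is at or below it, so n = 24.

24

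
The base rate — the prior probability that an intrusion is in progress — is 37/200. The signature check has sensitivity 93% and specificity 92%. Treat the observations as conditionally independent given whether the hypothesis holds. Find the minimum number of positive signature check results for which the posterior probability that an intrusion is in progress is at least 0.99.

3

Prior odds: 0.185 ÷ 0.815 = 37/163.
False-positive rate = 1 − 0.92 = 0.08; likelihood ratio of a positive = 0.93/0.08 = 11.625.
Target odds: 0.99 ÷ 0.01 = 99.
Need (37/163) × 11.625ⁿ ≥ 99, i.e. 11.625ⁿ ≥ 16137/37.
11.625² = 135.140625 falls short of 16137/37 but 11.625³ = 804357/512 reaches it, so n = 3.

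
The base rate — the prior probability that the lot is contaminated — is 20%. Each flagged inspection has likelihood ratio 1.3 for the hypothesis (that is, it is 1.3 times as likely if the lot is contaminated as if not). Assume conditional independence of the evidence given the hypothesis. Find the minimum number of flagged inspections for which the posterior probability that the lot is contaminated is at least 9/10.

14

Prior odds: 0.2 ÷ 0.8 = 0.25.
Likelihood ratio per flagged inspection = 1.3.
Target posterior odds = 0.9/0.1 = 9.
Require 1.3ⁿ ≥ 9 ÷ 0.25 = 36.
1.3¹³ ≈30.2875 falls short of 36 but 1.3¹⁴ ≈39.3738 reaches it, so n = 14.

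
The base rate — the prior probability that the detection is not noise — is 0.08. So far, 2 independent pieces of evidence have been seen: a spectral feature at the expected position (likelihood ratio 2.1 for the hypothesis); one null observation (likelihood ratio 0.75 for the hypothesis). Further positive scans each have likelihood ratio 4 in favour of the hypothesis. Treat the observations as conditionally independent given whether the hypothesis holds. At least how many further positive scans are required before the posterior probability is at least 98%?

Prior odds = 0.08/0.92 = 2/23.
Combined Bayes factor of the evidence already in hand = 2.1 × 0.75 = 1.575.
Odds after that evidence = (2/23) × 1.575 = 63/460.
Target odds = 0.98/0.02 = 49.
Need 4ⁿ ≥ 49 ÷ (63/460) = 3220/9.
4⁴ = 256 falls short of 3220/9 but 4⁵ = 1024 reaches it, so n = 5.

5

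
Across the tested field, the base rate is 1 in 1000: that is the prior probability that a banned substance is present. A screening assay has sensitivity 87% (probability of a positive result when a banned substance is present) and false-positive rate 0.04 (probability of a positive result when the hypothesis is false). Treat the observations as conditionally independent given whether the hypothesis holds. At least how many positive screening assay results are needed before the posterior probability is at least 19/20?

4

Prior odds: 0.001 ÷ 0.999 = 1/999.
Likelihood ratio of a positive result = 0.87/0.04 = 21.75.
Target posterior odds = 0.95/0.05 = 19.
Need (1/999) × 21.75ⁿ ≥ 19, i.e. 21.75ⁿ ≥ 18981.
21.75³ = 658503/64 falls short of 18981 but 21.75⁴ = 57289761/256 reaches it, so n = 4.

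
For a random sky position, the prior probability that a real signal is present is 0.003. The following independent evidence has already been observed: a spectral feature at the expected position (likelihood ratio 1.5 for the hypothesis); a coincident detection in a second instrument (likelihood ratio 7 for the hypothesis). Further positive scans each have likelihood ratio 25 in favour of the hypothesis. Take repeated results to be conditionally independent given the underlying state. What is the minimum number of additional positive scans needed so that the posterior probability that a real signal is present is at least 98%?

3

Prior odds = 0.003/0.997 = 3/997.
Combined Bayes factor of the evidence already in hand = 1.5 × 7 = 10.5.
Odds after that evidence = (3/997) × 10.5 = 63/1994.
Target odds = 0.98/0.02 = 49.
Need 25ⁿ ≥ 49 ÷ (63/1994) = 13958/9.
25² = 625 falls short of 13958/9 but 25³ = 15625 reaches it, so n = 3.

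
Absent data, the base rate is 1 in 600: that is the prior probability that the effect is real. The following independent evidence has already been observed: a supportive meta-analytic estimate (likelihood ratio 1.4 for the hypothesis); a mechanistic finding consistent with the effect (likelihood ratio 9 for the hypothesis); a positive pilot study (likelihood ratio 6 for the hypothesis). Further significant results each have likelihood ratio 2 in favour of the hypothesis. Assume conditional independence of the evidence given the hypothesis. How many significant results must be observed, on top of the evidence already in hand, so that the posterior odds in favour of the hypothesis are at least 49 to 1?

9

Prior odds = (1/600)/(599/600) = 1/599.
Combined Bayes factor of the evidence already in hand = 1.4 × 9 × 6 = 75.6.
Odds after that evidence = (1/599) × 75.6 = 378/2995.
Target odds = 49.
Need 2ⁿ ≥ 49 ÷ (378/2995) = 20965/54.
2⁸ = 256 falls short of 20965/54 but 2⁹ = 512 reaches it, so n = 9.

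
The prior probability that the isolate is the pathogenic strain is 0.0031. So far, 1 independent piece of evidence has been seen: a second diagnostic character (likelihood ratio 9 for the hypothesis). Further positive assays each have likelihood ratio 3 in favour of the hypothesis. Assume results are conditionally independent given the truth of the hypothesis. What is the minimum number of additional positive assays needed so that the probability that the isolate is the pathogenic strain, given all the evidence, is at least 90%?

Prior odds = 0.0031/0.9969 = 31/9969.
Bayes factor of the evidence already in hand = 9.
Odds after that evidence = (31/9969) × 9 = 93/3323.
Target odds = 0.9/0.1 = 9.
Need 3ⁿ ≥ 9 ÷ (93/3323) = 9969/31.
3⁵ = 243 falls short of 9969/31 but 3⁶ = 729 reaches it, so n = 6.

6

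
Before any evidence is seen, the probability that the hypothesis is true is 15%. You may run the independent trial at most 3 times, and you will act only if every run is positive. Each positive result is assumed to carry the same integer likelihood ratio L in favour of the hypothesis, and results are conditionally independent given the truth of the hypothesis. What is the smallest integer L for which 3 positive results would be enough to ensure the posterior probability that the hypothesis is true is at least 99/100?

9

Prior odds = 0.15/0.85 = 3/17.
Target odds = 0.99/0.01 = 99.
Need L³ ≥ 99 ÷ (3/17) = 561.
8³ = 512 < 561 ≤ 729 = 9³, so L = 9.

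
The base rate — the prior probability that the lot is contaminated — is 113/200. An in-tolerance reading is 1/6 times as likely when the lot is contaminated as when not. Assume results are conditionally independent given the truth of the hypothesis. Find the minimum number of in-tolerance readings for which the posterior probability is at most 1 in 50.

3

Prior odds = 0.565/0.435 = 113/87.
Likelihood ratio per in-tolerance reading = 1/6.
Target odds: 0.02 ÷ 0.98 = 1/49.
Require (1/6)ⁿ ≤ 1/49 ÷ (113/87) = 87/5537.
(1/6)² = 1/36 is still above 87/5537 but (1/6)³ = 1/216 is at or below it, so n = 3.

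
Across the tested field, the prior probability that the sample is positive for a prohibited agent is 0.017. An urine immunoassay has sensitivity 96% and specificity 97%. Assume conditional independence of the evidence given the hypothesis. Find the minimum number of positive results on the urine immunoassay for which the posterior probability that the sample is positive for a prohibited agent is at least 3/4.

2

Prior odds: 0.017 ÷ 0.983 = 17/983.
False-positive rate = 1 − 0.97 = 0.03; likelihood ratio of a positive = 0.96/0.03 = 32.
Target odds: 0.75 ÷ 0.25 = 3.
Need (17/983) × 32ⁿ ≥ 3, i.e. 32ⁿ ≥ 2949/17.
32¹ = 32 falls short of 2949/17 but 32² = 1024 reaches it, so n = 2.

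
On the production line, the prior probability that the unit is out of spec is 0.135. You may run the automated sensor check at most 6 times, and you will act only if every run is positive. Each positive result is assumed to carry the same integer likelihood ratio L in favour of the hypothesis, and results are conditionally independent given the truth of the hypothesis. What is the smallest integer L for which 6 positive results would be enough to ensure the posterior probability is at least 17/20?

Prior odds = 0.135/0.865 = 27/173.
Target odds = 0.85/0.15 = 17/3.
Need L⁶ ≥ 17/3 ÷ (27/173) = 2941/81.
1⁶ = 1 < 2941/81 ≤ 64 = 2⁶, so L = 2.

2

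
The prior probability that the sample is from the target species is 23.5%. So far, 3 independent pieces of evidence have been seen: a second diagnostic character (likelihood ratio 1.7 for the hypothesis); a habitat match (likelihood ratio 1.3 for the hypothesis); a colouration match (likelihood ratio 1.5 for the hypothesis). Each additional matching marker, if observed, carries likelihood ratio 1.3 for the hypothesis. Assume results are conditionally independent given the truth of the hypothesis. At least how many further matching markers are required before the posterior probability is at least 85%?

7

Prior odds = 0.235/0.765 = 47/153.
Combined Bayes factor of the evidence already in hand = 1.7 × 1.3 × 1.5 = 3.315.
Odds after that evidence = (47/153) × 3.315 = 611/600.
Target odds = 0.85/0.15 = 17/3.
Need 1.3ⁿ ≥ 17/3 ÷ (611/600) = 3400/611.
1.3⁶ = 4826809/1000000 falls short of 3400/611 but 1.3⁷ = 62748517/10000000 reaches it, so n = 7.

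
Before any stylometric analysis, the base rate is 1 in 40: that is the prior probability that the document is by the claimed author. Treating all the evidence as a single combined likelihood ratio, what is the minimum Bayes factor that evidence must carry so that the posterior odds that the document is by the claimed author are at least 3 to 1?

117

Prior odds = 0.025/0.975 = 1/39.
Target odds = 3.
Required Bayes factor = 3 ÷ (1/39) = 117.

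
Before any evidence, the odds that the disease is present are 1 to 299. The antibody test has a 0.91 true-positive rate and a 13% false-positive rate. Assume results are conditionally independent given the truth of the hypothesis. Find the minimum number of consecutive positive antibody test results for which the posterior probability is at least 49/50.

Prior odds = 1/299.
Likelihood ratio of a positive result = 0.91/0.13 = 7.
Target odds: 0.98 ÷ 0.02 = 49.
Need (1/299) × 7ⁿ ≥ 49, i.e. 7ⁿ ≥ 14651.
7⁴ = 2401 falls short of 14651 but 7⁵ = 16807 reaches it, so n = 5.

5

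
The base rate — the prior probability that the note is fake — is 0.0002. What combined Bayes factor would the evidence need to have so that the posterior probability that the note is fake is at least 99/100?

494901

Prior odds = 0.0002/0.9998 = 1/4999.
Target odds = 0.99/0.01 = 99.
Required Bayes factor = 99 ÷ (1/4999) = 494901.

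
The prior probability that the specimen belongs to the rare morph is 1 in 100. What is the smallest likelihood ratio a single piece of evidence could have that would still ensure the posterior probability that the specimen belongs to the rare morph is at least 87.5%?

693

Prior odds = 0.01/0.99 = 1/99.
Target odds = 0.875/0.125 = 7.
Required Bayes factor = 7 ÷ (1/99) = 693.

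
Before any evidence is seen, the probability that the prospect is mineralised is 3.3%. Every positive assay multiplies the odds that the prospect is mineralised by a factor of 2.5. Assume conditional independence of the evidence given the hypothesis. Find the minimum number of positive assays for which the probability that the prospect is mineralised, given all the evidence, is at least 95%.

7

Prior odds = 0.033/0.967 = 33/967.
Likelihood ratio per positive assay = 2.5.
Target odds: 0.95 ÷ 0.05 = 19.
Need (33/967) × 2.5ⁿ ≥ 19, i.e. 2.5ⁿ ≥ 18373/33.
2.5⁶ = 244.140625 falls short of 18373/33 but 2.5⁷ = 610.3515625 reaches it, so n = 7.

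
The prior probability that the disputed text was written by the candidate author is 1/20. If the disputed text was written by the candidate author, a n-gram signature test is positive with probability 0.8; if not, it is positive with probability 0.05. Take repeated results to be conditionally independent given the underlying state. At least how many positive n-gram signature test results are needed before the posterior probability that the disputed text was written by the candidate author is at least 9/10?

Prior odds = 0.05/0.95 = 1/19.
Likelihood ratio of a positive = 0.8/0.05 = 16.
Target posterior odds = 0.9/0.1 = 9.
Require 16ⁿ ≥ 9 ÷ (1/19) = 171.
16¹ = 16 falls short of 171 but 16² = 256 reaches it, so n = 2.

2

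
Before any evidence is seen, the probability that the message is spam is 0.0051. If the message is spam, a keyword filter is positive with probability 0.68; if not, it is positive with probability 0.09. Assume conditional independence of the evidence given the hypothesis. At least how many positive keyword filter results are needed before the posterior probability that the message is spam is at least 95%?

5

Prior odds = 0.0051/0.9949 = 51/9949.
Likelihood ratio of a positive = 0.68/0.09 = 68/9.
Target posterior odds = 0.95/0.05 = 19.
Need (51/9949) × (68/9)ⁿ ≥ 19, i.e. (68/9)ⁿ ≥ 189031/51.
(68/9)⁴ = 21381376/6561 falls short of 189031/51 but (68/9)⁵ ≈24622.5 reaches it, so n = 5.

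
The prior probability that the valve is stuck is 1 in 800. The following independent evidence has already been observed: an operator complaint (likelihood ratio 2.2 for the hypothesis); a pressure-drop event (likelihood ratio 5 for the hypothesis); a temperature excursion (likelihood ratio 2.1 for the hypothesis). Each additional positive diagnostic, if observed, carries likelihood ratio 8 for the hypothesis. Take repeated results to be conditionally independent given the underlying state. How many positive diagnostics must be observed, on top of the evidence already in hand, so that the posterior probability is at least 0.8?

3

Prior odds = 0.00125/0.99875 = 1/799.
Combined Bayes factor of the evidence already in hand = 2.2 × 5 × 2.1 = 23.1.
Odds after that evidence = (1/799) × 23.1 = 231/7990.
Target odds = 0.8/0.2 = 4.
Need 8ⁿ ≥ 4 ÷ (231/7990) = 31960/231.
8² = 64 falls short of 31960/231 but 8³ = 512 reaches it, so n = 3.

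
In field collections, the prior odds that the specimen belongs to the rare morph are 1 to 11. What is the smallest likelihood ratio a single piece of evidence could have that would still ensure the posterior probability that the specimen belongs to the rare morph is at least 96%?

264

Prior odds = 1/11.
Target odds = 0.96/0.04 = 24.
Required Bayes factor = 24 ÷ (1/11) = 264.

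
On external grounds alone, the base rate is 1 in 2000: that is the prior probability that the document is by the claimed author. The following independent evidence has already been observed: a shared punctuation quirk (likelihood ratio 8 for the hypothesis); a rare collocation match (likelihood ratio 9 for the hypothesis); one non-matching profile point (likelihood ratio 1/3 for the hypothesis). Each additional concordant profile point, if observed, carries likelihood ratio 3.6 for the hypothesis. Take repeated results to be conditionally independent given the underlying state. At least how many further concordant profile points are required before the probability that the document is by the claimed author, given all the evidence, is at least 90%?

6

Prior odds = 0.0005/0.9995 = 1/1999.
Combined Bayes factor of the evidence already in hand = 8 × 9 × (1/3) = 24.
Odds after that evidence = (1/1999) × 24 = 24/1999.
Target odds = 0.9/0.1 = 9.
Need 3.6ⁿ ≥ 9 ÷ (24/1999) = 749.625.
3.6⁵ = 604.66176 falls short of 749.625 but 3.6⁶ = 34012224/15625 reaches it, so n = 6.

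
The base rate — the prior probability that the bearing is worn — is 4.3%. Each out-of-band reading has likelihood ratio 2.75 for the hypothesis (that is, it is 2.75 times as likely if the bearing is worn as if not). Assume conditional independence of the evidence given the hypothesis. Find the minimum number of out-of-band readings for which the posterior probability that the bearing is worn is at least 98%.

7

Prior odds: 0.043 ÷ 0.957 = 43/957.
Likelihood ratio per out-of-band reading = 2.75.
Target odds: 0.98 ÷ 0.02 = 49.
Need (43/957) × 2.75ⁿ ≥ 49, i.e. 2.75ⁿ ≥ 46893/43.
2.75⁶ = 1771561/4096 falls short of 46893/43 but 2.75⁷ = 19487171/16384 reaches it, so n = 7.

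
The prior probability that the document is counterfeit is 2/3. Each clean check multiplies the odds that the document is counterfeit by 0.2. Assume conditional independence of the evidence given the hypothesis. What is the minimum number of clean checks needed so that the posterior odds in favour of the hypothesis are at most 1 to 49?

3

Prior odds = (2/3)/(1/3) = 2.
Likelihood ratio per clean check = 0.2.
Target odds = 1/49.
Require 0.2ⁿ ≤ 1/49 ÷ 2 = 1/98.
0.2² = 0.04 is still above 1/98 but 0.2³ = 0.008 is at or below it, so n = 3.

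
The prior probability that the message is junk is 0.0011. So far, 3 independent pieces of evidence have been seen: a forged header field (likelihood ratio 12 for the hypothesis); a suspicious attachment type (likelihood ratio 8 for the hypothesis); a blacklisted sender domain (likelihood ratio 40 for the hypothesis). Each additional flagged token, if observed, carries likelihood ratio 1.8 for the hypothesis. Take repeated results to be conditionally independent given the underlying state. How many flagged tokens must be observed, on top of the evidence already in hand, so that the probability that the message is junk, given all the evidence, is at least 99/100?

6

Prior odds = 0.0011/0.9989 = 11/9989.
Combined Bayes factor of the evidence already in hand = 12 × 8 × 40 = 3840.
Odds after that evidence = (11/9989) × 3840 = 42240/9989.
Target odds = 0.99/0.01 = 99.
Need 1.8ⁿ ≥ 99 ÷ (42240/9989) = 23.41171875.
1.8⁵ = 18.89568 falls short of 23.41171875 but 1.8⁶ = 531441/15625 reaches it, so n = 6.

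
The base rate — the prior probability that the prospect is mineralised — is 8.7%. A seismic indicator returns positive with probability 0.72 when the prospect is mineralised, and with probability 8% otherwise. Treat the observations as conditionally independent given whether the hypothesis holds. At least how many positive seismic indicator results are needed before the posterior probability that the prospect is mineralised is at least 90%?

Prior odds = 0.087/0.913 = 87/913.
Likelihood ratio of a positive result = 0.72/0.08 = 9.
Target posterior odds = 0.9/0.1 = 9.
Need (87/913) × 9ⁿ ≥ 9, i.e. 9ⁿ ≥ 2739/29.
9² = 81 falls short of 2739/29 but 9³ = 729 reaches it, so n = 3.

3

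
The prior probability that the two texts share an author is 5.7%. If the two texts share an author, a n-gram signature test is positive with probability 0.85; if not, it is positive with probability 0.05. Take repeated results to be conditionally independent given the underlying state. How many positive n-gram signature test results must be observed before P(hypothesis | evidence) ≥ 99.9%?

4

Prior odds: 0.057 ÷ 0.943 = 57/943.
Likelihood ratio of a positive = 0.85/0.05 = 17.
Target odds: 0.999 ÷ 0.001 = 999.
Require 17ⁿ ≥ 999 ÷ (57/943) = 314019/19.
17³ = 4913 falls short of 314019/19 but 17⁴ = 83521 reaches it, so n = 4.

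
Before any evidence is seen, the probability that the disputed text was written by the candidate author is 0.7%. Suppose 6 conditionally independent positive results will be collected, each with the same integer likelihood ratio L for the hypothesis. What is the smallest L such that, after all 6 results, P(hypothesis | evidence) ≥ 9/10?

4

Prior odds = 0.007/0.993 = 7/993.
Target odds = 0.9/0.1 = 9.
Need L⁶ ≥ 9 ÷ (7/993) = 8937/7.
3⁶ = 729 < 8937/7 ≤ 4096 = 4⁶, so L = 4.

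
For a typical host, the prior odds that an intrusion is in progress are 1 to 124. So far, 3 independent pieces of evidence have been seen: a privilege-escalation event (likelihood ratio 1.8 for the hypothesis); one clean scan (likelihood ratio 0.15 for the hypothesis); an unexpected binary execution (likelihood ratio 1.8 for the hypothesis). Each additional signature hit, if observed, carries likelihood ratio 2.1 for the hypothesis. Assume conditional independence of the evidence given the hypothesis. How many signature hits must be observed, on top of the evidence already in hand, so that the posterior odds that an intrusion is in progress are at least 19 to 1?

12

Prior odds = 1/124.
Combined Bayes factor of the evidence already in hand = 1.8 × 0.15 × 1.8 = 0.486.
Odds after that evidence = (1/124) × 0.486 = 243/62000.
Target odds = 19.
Need 2.1ⁿ ≥ 19 ÷ (243/62000) = 1178000/243.
2.1¹¹ ≈3502.78 falls short of 1178000/243 but 2.1¹² ≈7355.83 reaches it, so n = 12.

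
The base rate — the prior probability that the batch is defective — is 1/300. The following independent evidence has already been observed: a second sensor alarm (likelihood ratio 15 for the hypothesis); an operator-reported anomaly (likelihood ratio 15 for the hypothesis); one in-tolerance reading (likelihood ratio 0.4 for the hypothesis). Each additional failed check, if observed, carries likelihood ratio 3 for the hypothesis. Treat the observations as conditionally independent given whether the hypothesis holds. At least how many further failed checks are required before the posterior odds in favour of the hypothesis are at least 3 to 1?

3

Prior odds = (1/300)/(299/300) = 1/299.
Combined Bayes factor of the evidence already in hand = 15 × 15 × 0.4 = 90.
Odds after that evidence = (1/299) × 90 = 90/299.
Target odds = 3.
Need 3ⁿ ≥ 3 ÷ (90/299) = 299/30.
3² = 9 falls short of 299/30 but 3³ = 27 reaches it, so n = 3.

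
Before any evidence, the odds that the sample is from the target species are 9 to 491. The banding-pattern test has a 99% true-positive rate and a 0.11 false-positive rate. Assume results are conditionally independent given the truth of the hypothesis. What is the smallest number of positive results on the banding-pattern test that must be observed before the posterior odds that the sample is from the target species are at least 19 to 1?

Prior odds = 9/491.
Likelihood ratio of a positive result = 0.99/0.11 = 9.
Target odds = 19.
Require 9ⁿ ≥ 19 ÷ (9/491) = 9329/9.
9³ = 729 falls short of 9329/9 but 9⁴ = 6561 reaches it, so n = 4.

4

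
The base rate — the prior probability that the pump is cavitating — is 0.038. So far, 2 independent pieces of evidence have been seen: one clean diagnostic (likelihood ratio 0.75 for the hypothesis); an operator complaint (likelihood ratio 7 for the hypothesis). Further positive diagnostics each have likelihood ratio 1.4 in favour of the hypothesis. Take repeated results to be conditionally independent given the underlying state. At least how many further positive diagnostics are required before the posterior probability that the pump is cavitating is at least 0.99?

Prior odds = 0.038/0.962 = 19/481.
Combined Bayes factor of the evidence already in hand = 0.75 × 7 = 5.25.
Odds after that evidence = (19/481) × 5.25 = 399/1924.
Target odds = 0.99/0.01 = 99.
Need 1.4ⁿ ≥ 99 ÷ (399/1924) = 63492/133.
1.4¹⁸ ≈426.879 falls short of 63492/133 but 1.4¹⁹ ≈597.63 reaches it, so n = 19.

19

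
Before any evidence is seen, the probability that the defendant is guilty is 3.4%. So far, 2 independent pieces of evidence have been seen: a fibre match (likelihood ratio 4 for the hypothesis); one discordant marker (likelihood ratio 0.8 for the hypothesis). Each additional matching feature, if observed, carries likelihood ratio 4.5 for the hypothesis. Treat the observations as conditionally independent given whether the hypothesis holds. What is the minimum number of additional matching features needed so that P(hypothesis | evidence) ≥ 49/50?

5

Prior odds = 0.034/0.966 = 17/483.
Combined Bayes factor of the evidence already in hand = 4 × 0.8 = 3.2.
Odds after that evidence = (17/483) × 3.2 = 272/2415.
Target odds = 0.98/0.02 = 49.
Need 4.5ⁿ ≥ 49 ÷ (272/2415) = 118335/272.
4.5⁴ = 410.0625 falls short of 118335/272 but 4.5⁵ = 1845.28125 reaches it, so n = 5.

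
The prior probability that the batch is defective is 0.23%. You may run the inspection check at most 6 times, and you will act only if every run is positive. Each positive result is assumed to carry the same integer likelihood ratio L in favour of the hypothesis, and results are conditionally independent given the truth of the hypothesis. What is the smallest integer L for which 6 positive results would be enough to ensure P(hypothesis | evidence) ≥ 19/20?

5

Prior odds = 0.0023/0.9977 = 23/9977.
Target odds = 0.95/0.05 = 19.
Need L⁶ ≥ 19 ÷ (23/9977) = 189563/23.
4⁶ = 4096 < 189563/23 ≤ 15625 = 5⁶, so L = 5.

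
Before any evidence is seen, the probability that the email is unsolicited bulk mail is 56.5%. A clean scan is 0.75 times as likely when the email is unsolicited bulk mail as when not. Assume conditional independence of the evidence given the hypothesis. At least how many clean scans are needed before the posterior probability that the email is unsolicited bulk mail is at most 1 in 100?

17

Prior odds = 0.565/0.435 = 113/87.
Likelihood ratio per clean scan = 0.75.
Target posterior odds = 0.01/0.99 = 1/99.
Need (113/87) × 0.75ⁿ ≤ 1/99, i.e. 0.75ⁿ ≤ 29/3729.
0.75¹⁶ ≈0.0100226 is still above 29/3729 but 0.75¹⁷ ≈0.00751695 is at or below it, so n = 17.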